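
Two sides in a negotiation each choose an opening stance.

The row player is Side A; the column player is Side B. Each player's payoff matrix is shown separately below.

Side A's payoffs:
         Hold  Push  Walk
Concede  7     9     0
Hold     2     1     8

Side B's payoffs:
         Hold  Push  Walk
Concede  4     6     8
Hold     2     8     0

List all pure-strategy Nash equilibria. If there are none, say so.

(Concede, Hold): Side B can switch to Push (4 → 6). Not NE.
(Concede, Push): Side B can switch to Walk (6 → 8). Not NE.
(Concede, Walk): Side A can switch to Hold (0 → 8). Not NE.
(Hold, Hold): Side A can switch to Concede (2 → 7). Not NE.
(Hold, Push): Side A can switch to Concede (1 → 9). Not NE.
(Hold, Walk): Side B can switch to Hold (0 → 2). Not NE.

No pure-strategy Nash equilibrium.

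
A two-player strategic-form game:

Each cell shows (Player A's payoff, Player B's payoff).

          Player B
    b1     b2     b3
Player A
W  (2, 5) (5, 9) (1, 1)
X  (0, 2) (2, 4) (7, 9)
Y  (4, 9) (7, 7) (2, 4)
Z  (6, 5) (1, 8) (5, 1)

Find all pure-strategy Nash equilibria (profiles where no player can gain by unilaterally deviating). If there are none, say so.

(W, b1): Player A can switch to Y (2 → 4). Not NE.
(W, b2): Player A can switch to Y (5 → 7). Not NE.
(W, b3): Player A can switch to X (1 → 7). Not NE.
(X, b1): Player A can switch to W (0 → 2). Not NE.
(X, b2): Player A can switch to W (2 → 5). Not NE.
(X, b3): Player A gets 7, best alternative 5; Player B gets 9, best alternative 4. No profitable deviation — NE.
(Y, b1): Player A can switch to Z (4 → 6). Not NE.
(Y, b2): Player B can switch to b1 (7 → 9). Not NE.
(Y, b3): Player A can switch to X (2 → 7). Not NE.
(The remaining 3 profiles each have a profitable deviation by the same check.)

Pure NE: (X, b3)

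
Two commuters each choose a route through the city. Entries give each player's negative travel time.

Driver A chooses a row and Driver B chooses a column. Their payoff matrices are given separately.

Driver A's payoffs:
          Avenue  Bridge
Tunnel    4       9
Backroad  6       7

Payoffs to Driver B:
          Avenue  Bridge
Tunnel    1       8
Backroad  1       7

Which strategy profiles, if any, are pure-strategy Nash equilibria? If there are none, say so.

Driver A against Avenue: payoffs 4, 6 → best response Backroad.
Driver A against Bridge: payoffs 9, 7 → best response Tunnel.
Driver B against Tunnel: payoffs 1, 8 → best response Bridge.
Driver B against Backroad: payoffs 1, 7 → best response Bridge.
Mutual best responses: (Tunnel, Bridge).

(Tunnel, Bridge)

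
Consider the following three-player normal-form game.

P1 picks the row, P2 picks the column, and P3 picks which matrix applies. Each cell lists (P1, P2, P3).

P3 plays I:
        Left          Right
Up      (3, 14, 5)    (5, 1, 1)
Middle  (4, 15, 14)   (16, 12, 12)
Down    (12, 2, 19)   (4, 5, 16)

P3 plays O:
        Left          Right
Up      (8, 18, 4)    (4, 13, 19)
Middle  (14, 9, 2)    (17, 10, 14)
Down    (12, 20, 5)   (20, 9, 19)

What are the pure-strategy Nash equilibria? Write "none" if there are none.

P1 against (Left, I): payoffs 3, 4, 12 → best response Down.
P1 against (Left, O): payoffs 8, 14, 12 → best response Middle.
P1 against (Right, I): payoffs 5, 16, 4 → best response Middle.
P1 against (Right, O): payoffs 4, 17, 20 → best response Down.
P2 against (Up, I): payoffs 14, 1 → best response Left.
P2 against (Up, O): payoffs 18, 13 → best response Left.
P2 against (Middle, I): payoffs 15, 12 → best response Left.
P2 against (Middle, O): payoffs 9, 10 → best response Right.
P2 against (Down, I): payoffs 2, 5 → best response Right.
P2 against (Down, O): payoffs 20, 9 → best response Left.
P3 against (Up, Left): payoffs 5, 4 → best response I.
P3 against (Up, Right): payoffs 1, 19 → best response O.
P3 against (Middle, Left): payoffs 14, 2 → best response I.
P3 against (Middle, Right): payoffs 12, 14 → best response O.
P3 against (Down, Left): payoffs 19, 5 → best response I.
P3 against (Down, Right): payoffs 16, 19 → best response O.
No profile is a mutual best response for all players.

none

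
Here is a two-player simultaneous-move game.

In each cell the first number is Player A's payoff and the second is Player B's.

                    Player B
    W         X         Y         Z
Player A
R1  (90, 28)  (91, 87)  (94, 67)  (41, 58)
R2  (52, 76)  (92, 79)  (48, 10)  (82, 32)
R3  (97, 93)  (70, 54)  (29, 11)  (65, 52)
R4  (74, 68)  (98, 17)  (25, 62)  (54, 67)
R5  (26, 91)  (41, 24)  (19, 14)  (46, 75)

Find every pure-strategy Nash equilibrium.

Player A against W: payoffs 90, 52, 97, 74, 26 → best response R3.
Player A against X: payoffs 91, 92, 70, 98, 41 → best response R4.
Player A against Y: payoffs 94, 48, 29, 25, 19 → best response R1.
Player A against Z: payoffs 41, 82, 65, 54, 46 → best response R2.
Player B against R1: payoffs 28, 87, 67, 58 → best response X.
Player B against R2: payoffs 76, 79, 10, 32 → best response X.
Player B against R3: payoffs 93, 54, 11, 52 → best response W.
Player B against R4: payoffs 68, 17, 62, 67 → best response W.
Player B against R5: payoffs 91, 24, 14, 75 → best response W.
Mutual best responses: (R3, W).

(R3, W)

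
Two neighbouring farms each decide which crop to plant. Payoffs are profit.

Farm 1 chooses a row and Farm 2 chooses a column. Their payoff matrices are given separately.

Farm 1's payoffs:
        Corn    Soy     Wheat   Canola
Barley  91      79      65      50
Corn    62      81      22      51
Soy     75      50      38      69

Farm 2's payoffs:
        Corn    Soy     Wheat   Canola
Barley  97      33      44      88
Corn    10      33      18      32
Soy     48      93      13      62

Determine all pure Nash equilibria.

For each player, find the best response to each opponent profile; mutual best responses are the pure NE.
Farm 1 against Corn: payoffs 91, 62, 75 → best response Barley.
Farm 1 against Soy: payoffs 79, 81, 50 → best response Corn.
Farm 1 against Wheat: payoffs 65, 22, 38 → best response Barley.
Farm 1 against Canola: payoffs 50, 51, 69 → best response Soy.
Farm 2 against Barley: payoffs 97, 33, 44, 88 → best response Corn.
Farm 2 against Corn: payoffs 10, 33, 18, 32 → best response Soy.
Farm 2 against Soy: payoffs 48, 93, 13, 62 → best response Soy.
Mutual best responses: (Barley, Corn); (Corn, Soy).

(Barley, Corn); (Corn, Soy)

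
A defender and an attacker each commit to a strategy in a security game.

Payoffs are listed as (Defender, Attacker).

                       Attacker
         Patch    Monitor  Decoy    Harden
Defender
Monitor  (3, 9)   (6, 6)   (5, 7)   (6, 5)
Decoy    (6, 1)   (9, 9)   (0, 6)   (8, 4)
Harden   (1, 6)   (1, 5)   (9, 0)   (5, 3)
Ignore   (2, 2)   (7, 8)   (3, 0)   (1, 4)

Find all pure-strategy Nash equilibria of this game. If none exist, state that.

Defender against Patch: payoffs 3, 6, 1, 2 → best response Decoy.
Defender against Monitor: payoffs 6, 9, 1, 7 → best response Decoy.
Defender against Decoy: payoffs 5, 0, 9, 3 → best response Harden.
Defender against Harden: payoffs 6, 8, 5, 1 → best response Decoy.
Attacker against Monitor: payoffs 9, 6, 7, 5 → best response Patch.
Attacker against Decoy: payoffs 1, 9, 6, 4 → best response Monitor.
Attacker against Harden: payoffs 6, 5, 0, 3 → best response Patch.
Attacker against Ignore: payoffs 2, 8, 0, 4 → best response Monitor.
Mutual best responses: (Decoy, Monitor).

The unique pure-strategy Nash equilibrium is (Decoy, Monitor).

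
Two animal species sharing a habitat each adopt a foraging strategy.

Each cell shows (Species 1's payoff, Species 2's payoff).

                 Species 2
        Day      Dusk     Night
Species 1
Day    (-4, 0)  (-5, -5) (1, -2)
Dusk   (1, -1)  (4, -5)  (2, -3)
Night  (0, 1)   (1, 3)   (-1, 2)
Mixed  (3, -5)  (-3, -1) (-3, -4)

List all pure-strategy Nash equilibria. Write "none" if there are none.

There is no pure-strategy Nash equilibrium.

Mark each player's best response to every combination of opponents' strategies; a profile where every player is best-responding is a pure Nash equilibrium.
Species 1 against Day: payoffs -4, 1, 0, 3 → best response Mixed.
Species 1 against Dusk: payoffs -5, 4, 1, -3 → best response Dusk.
Species 1 against Night: payoffs 1, 2, -1, -3 → best response Dusk.
Species 2 against Day: payoffs 0, -5, -2 → best response Day.
Species 2 against Dusk: payoffs -1, -5, -3 → best response Day.
Species 2 against Night: payoffs 1, 3, 2 → best response Dusk.
Species 2 against Mixed: payoffs -5, -1, -4 → best response Dusk.
No profile is a mutual best response for all players.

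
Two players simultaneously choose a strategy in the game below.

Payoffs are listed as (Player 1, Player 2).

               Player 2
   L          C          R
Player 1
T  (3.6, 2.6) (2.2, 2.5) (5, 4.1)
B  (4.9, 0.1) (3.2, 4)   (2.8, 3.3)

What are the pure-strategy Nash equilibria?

(T, L): Player 1 can switch to B (3.6 → 4.9). Not NE.
(T, C): Player 1 can switch to B (2.2 → 3.2). Not NE.
(T, R): Player 1 gets 5, best alternative 2.8; Player 2 gets 4.1, best alternative 2.6. No profitable deviation — NE.
(B, L): Player 2 can switch to C (0.1 → 4). Not NE.
(B, C): Player 1 gets 3.2, best alternative 2.2; Player 2 gets 4, best alternative 3.3. No profitable deviation — NE.
(B, R): Player 1 can switch to T (2.8 → 5). Not NE.

Pure-strategy Nash equilibria: (T, R) and (B, C)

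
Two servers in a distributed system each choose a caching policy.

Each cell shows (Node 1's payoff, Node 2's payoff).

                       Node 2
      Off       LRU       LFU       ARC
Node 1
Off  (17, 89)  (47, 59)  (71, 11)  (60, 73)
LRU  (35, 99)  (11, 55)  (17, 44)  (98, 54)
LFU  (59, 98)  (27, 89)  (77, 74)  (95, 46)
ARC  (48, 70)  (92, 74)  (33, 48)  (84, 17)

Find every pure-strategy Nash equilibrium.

The pure Nash equilibria are (LFU, Off), (ARC, LRU).

For each player, find the best response to each opponent profile; mutual best responses are the pure NE.
Node 1 against Off: payoffs 17, 35, 59, 48 → best response LFU.
Node 1 against LRU: payoffs 47, 11, 27, 92 → best response ARC.
Node 1 against LFU: payoffs 71, 17, 77, 33 → best response LFU.
Node 1 against ARC: payoffs 60, 98, 95, 84 → best response LRU.
Node 2 against Off: payoffs 89, 59, 11, 73 → best response Off.
Node 2 against LRU: payoffs 99, 55, 44, 54 → best response Off.
Node 2 against LFU: payoffs 98, 89, 74, 46 → best response Off.
Node 2 against ARC: payoffs 70, 74, 48, 17 → best response LRU.
Mutual best responses: (LFU, Off); (ARC, LRU).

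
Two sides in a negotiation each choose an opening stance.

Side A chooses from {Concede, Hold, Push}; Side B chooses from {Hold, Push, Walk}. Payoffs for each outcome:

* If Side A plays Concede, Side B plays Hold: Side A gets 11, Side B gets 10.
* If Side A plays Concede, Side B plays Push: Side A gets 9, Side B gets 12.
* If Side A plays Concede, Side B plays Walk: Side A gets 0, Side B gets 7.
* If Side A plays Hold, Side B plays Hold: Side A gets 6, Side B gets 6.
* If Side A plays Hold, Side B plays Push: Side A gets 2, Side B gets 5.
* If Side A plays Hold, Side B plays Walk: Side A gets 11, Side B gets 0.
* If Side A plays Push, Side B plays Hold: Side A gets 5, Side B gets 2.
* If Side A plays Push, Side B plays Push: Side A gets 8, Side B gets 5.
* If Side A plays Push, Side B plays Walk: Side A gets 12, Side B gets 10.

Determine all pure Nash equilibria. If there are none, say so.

The pure Nash equilibria are (Concede, Push) and (Push, Walk).

For each strategy profile, look for a profitable unilateral deviation.
(Concede, Hold): Side B can switch to Push (10 → 12). Not NE.
(Concede, Push): Side A gets 9, best alternative 8; Side B gets 12, best alternative 10. No profitable deviation — NE.
(Concede, Walk): Side A can switch to Hold (0 → 11). Not NE.
(Hold, Hold): Side A can switch to Concede (6 → 11). Not NE.
(Hold, Push): Side A can switch to Concede (2 → 9). Not NE.
(Hold, Walk): Side A can switch to Push (11 → 12). Not NE.
(Push, Hold): Side A can switch to Concede (5 → 11). Not NE.
(Push, Walk): Side A gets 12, best alternative 11; Side B gets 10, best alternative 5. No profitable deviation — NE.
(The remaining 1 profile has a profitable deviation by the same check.)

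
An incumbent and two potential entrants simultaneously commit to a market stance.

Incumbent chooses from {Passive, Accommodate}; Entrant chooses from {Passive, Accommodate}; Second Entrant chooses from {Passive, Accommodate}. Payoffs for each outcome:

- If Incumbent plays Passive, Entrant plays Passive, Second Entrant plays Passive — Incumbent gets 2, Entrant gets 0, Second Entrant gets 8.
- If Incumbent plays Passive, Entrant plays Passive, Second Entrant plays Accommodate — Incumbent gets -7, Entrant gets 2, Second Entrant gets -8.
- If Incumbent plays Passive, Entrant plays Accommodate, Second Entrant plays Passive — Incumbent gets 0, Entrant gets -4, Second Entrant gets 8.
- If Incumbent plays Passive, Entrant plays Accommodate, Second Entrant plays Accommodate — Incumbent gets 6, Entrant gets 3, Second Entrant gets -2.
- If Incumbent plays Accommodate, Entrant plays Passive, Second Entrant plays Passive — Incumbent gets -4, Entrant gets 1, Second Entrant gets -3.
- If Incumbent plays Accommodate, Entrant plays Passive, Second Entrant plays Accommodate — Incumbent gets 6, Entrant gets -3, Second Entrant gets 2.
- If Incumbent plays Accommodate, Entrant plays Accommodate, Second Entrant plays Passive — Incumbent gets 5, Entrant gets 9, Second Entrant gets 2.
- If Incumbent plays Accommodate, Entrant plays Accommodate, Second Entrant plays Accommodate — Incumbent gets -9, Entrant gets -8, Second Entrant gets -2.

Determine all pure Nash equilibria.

Pure-strategy Nash equilibria: (Passive, Passive, Passive); (Accommodate, Passive, Accommodate); (Accommodate, Accommodate, Passive)

Mark each player's best response to every combination of opponents' strategies; a profile where every player is best-responding is a pure Nash equilibrium.
Incumbent against (Passive, Passive): payoffs 2, -4 → best response Passive.
Incumbent against (Passive, Accommodate): payoffs -7, 6 → best response Accommodate.
Incumbent against (Accommodate, Passive): payoffs 0, 5 → best response Accommodate.
Incumbent against (Accommodate, Accommodate): payoffs 6, -9 → best response Passive.
Entrant against (Passive, Passive): payoffs 0, -4 → best response Passive.
Entrant against (Passive, Accommodate): payoffs 2, 3 → best response Accommodate.
Entrant against (Accommodate, Passive): payoffs 1, 9 → best response Accommodate.
Entrant against (Accommodate, Accommodate): payoffs -3, -8 → best response Passive.
Second Entrant against (Passive, Passive): payoffs 8, -8 → best response Passive.
Second Entrant against (Passive, Accommodate): payoffs 8, -2 → best response Passive.
Second Entrant against (Accommodate, Passive): payoffs -3, 2 → best response Accommodate.
Second Entrant against (Accommodate, Accommodate): payoffs 2, -2 → best response Passive.
Mutual best responses: (Passive, Passive, Passive); (Accommodate, Passive, Accommodate); (Accommodate, Accommodate, Passive).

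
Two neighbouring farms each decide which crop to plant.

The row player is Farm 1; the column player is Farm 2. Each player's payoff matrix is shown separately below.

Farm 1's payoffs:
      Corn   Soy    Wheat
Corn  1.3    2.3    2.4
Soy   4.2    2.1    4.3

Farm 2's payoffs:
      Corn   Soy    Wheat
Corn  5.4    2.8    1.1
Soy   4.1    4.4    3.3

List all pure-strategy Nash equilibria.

There is no pure-strategy Nash equilibrium.

Farm 1 against Corn: payoffs 1.3, 4.2 → best response Soy.
Farm 1 against Soy: payoffs 2.3, 2.1 → best response Corn.
Farm 1 against Wheat: payoffs 2.4, 4.3 → best response Soy.
Farm 2 against Corn: payoffs 5.4, 2.8, 1.1 → best response Corn.
Farm 2 against Soy: payoffs 4.1, 4.4, 3.3 → best response Soy.
No profile is a mutual best response for all players.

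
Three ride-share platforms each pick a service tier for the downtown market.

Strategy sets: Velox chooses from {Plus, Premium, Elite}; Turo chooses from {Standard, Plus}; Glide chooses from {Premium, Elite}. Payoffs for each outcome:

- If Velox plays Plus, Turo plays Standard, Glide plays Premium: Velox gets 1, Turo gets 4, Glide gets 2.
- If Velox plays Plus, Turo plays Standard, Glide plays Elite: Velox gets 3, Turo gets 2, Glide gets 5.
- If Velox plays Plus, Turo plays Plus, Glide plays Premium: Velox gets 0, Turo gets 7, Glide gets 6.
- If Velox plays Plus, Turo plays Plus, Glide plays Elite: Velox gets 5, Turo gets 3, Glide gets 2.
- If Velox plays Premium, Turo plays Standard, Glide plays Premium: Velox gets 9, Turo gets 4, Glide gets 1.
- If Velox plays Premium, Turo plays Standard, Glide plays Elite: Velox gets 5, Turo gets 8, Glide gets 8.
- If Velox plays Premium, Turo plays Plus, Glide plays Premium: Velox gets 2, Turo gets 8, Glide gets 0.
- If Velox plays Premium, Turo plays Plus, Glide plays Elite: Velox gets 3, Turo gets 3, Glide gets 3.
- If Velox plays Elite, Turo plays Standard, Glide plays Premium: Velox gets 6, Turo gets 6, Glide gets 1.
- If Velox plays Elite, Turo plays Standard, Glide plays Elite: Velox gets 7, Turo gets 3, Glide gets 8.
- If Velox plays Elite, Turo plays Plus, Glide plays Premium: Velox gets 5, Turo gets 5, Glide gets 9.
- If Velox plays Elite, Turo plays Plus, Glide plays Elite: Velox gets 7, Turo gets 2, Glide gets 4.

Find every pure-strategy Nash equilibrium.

(Elite, Standard, Elite)

Velox against (Standard, Premium): payoffs 1, 9, 6 → best response Premium.
Velox against (Standard, Elite): payoffs 3, 5, 7 → best response Elite.
Velox against (Plus, Premium): payoffs 0, 2, 5 → best response Elite.
Velox against (Plus, Elite): payoffs 5, 3, 7 → best response Elite.
Turo against (Plus, Premium): payoffs 4, 7 → best response Plus.
Turo against (Plus, Elite): payoffs 2, 3 → best response Plus.
Turo against (Premium, Premium): payoffs 4, 8 → best response Plus.
Turo against (Premium, Elite): payoffs 8, 3 → best response Standard.
Turo against (Elite, Premium): payoffs 6, 5 → best response Standard.
Turo against (Elite, Elite): payoffs 3, 2 → best response Standard.
Glide against (Plus, Standard): payoffs 2, 5 → best response Elite.
Glide against (Plus, Plus): payoffs 6, 2 → best response Premium.
Glide against (Premium, Standard): payoffs 1, 8 → best response Elite.
Glide against (Premium, Plus): payoffs 0, 3 → best response Elite.
Glide against (Elite, Standard): payoffs 1, 8 → best response Elite.
Glide against (Elite, Plus): payoffs 9, 4 → best response Premium.
Mutual best responses: (Elite, Standard, Elite).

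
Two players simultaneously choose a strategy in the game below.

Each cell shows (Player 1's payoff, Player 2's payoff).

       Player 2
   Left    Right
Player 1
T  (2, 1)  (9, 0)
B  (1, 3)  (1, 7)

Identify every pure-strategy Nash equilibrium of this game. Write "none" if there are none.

(T, Left): Player 1 gets 2, best alternative 1; Player 2 gets 1, best alternative 0. No profitable deviation — NE.
(T, Right): Player 2 can switch to Left (0 → 1). Not NE.
(B, Left): Player 1 can switch to T (1 → 2). Not NE.
(B, Right): Player 1 can switch to T (1 → 9). Not NE.

Pure NE: (T, Left)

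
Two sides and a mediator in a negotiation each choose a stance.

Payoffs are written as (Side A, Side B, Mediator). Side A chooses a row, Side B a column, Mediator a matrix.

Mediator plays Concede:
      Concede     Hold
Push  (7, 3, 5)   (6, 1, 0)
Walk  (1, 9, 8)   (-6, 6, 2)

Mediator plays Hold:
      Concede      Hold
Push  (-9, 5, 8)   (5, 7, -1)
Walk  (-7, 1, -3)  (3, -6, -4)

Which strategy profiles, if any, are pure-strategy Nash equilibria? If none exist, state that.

This game has no pure Nash equilibrium.

(Push, Concede, Concede): Mediator can switch to Hold (5 → 8). Not NE.
(Push, Concede, Hold): Side A can switch to Walk (-9 → -7). Not NE.
(Push, Hold, Concede): Side B can switch to Concede (1 → 3). Not NE.
(Push, Hold, Hold): Mediator can switch to Concede (-1 → 0). Not NE.
(Walk, Concede, Concede): Side A can switch to Push (1 → 7). Not NE.
(Walk, Concede, Hold): Mediator can switch to Concede (-3 → 8). Not NE.
(Walk, Hold, Concede): Side A can switch to Push (-6 → 6). Not NE.
(Walk, Hold, Hold): Side A can switch to Push (3 → 5). Not NE.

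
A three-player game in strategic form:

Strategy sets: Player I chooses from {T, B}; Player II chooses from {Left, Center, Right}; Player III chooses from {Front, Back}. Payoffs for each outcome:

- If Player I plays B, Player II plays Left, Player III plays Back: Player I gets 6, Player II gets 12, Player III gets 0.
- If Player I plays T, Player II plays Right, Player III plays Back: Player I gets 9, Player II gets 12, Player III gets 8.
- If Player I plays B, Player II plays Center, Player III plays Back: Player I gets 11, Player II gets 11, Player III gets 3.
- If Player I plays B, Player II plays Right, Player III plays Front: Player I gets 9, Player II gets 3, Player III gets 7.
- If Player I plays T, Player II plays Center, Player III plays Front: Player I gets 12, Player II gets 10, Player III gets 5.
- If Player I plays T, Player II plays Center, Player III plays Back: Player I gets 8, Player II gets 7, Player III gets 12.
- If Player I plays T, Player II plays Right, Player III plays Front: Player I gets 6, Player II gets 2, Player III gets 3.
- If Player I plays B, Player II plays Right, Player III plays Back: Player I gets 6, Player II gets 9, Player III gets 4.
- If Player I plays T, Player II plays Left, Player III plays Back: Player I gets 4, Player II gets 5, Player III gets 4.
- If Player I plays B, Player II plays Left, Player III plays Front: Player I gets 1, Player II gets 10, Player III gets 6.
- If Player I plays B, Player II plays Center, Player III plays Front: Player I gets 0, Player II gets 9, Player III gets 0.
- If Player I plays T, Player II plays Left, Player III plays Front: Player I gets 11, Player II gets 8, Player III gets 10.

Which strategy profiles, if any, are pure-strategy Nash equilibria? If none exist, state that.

(T, Right, Back)

(T, Left, Front): Player II can switch to Center (8 → 10). Not NE.
(T, Left, Back): Player I can switch to B (4 → 6). Not NE.
(T, Center, Front): Player III can switch to Back (5 → 12). Not NE.
(T, Center, Back): Player I can switch to B (8 → 11). Not NE.
(T, Right, Front): Player I can switch to B (6 → 9). Not NE.
(T, Right, Back): Player I gets 9, best alternative 6; Player II gets 12, best alternative 7; Player III gets 8, best alternative 3. No profitable deviation — NE.
(B, Left, Front): Player I can switch to T (1 → 11). Not NE.
(B, Left, Back): Player III can switch to Front (0 → 6). Not NE.
(B, Center, Front): Player I can switch to T (0 → 12). Not NE.
(The remaining 3 profiles each have a profitable deviation by the same check.)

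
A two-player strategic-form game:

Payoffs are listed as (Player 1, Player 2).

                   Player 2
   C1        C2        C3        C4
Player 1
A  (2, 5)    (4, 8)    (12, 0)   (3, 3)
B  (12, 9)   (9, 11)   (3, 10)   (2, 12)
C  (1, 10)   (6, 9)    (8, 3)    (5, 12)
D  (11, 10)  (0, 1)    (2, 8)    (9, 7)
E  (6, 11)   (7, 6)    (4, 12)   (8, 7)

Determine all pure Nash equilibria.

No pure-strategy Nash equilibrium.

(A, C1): Player 1 can switch to B (2 → 12). Not NE.
(A, C2): Player 1 can switch to B (4 → 9). Not NE.
(A, C3): Player 2 can switch to C1 (0 → 5). Not NE.
(A, C4): Player 1 can switch to C (3 → 5). Not NE.
(B, C1): Player 2 can switch to C2 (9 → 11). Not NE.
(B, C2): Player 2 can switch to C4 (11 → 12). Not NE.
(B, C3): Player 1 can switch to A (3 → 12). Not NE.
(B, C4): Player 1 can switch to A (2 → 3). Not NE.
(C, C1): Player 1 can switch to A (1 → 2). Not NE.
(C, C2): Player 1 can switch to B (6 → 9). Not NE.
(The remaining 10 profiles each have a profitable deviation by the same check.)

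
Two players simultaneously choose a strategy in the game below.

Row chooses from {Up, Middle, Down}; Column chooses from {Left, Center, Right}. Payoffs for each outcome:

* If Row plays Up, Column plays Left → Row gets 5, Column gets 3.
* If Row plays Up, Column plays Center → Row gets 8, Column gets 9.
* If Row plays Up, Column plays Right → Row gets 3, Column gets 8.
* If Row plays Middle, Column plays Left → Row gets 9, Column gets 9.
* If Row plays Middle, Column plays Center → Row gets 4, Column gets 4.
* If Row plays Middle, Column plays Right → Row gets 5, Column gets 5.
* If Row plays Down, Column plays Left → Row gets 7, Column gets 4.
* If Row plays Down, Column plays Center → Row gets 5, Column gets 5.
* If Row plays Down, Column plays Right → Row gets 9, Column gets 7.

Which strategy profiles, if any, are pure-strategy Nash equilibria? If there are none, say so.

The pure Nash equilibria are (Up, Center), (Middle, Left), (Down, Right).

(Up, Left): Row can switch to Middle (5 → 9). Not NE.
(Up, Center): Row gets 8, best alternative 5; Column gets 9, best alternative 8. No profitable deviation — NE.
(Up, Right): Row can switch to Middle (3 → 5). Not NE.
(Middle, Left): Row gets 9, best alternative 7; Column gets 9, best alternative 5. No profitable deviation — NE.
(Middle, Center): Row can switch to Up (4 → 8). Not NE.
(Middle, Right): Row can switch to Down (5 → 9). Not NE.
(Down, Left): Row can switch to Middle (7 → 9). Not NE.
(Down, Center): Row can switch to Up (5 → 8). Not NE.
(Down, Right): Row gets 9, best alternative 5; Column gets 7, best alternative 5. No profitable deviation — NE.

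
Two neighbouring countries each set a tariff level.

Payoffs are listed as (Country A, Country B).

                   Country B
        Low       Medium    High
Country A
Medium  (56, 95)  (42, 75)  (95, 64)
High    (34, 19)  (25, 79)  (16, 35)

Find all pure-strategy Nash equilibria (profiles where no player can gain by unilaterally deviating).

(Medium, Low): Country A gets 56, best alternative 34; Country B gets 95, best alternative 75. No profitable deviation — NE.
(Medium, Medium): Country B can switch to Low (75 → 95). Not NE.
(Medium, High): Country B can switch to Low (64 → 95). Not NE.
(High, Low): Country A can switch to Medium (34 → 56). Not NE.
(High, Medium): Country A can switch to Medium (25 → 42). Not NE.
(High, High): Country A can switch to Medium (16 → 95). Not NE.

Pure NE: (Medium, Low)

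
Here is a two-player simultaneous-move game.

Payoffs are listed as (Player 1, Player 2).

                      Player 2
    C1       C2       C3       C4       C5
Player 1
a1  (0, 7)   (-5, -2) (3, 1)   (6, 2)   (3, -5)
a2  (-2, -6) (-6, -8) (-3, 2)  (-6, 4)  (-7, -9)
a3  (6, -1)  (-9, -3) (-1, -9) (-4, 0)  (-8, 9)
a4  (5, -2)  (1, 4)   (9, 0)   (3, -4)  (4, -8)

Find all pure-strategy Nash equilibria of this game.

For each player, find the best response to each opponent profile; mutual best responses are the pure NE.
Player 1 against C1: payoffs 0, -2, 6, 5 → best response a3.
Player 1 against C2: payoffs -5, -6, -9, 1 → best response a4.
Player 1 against C3: payoffs 3, -3, -1, 9 → best response a4.
Player 1 against C4: payoffs 6, -6, -4, 3 → best response a1.
Player 1 against C5: payoffs 3, -7, -8, 4 → best response a4.
Player 2 against a1: payoffs 7, -2, 1, 2, -5 → best response C1.
Player 2 against a2: payoffs -6, -8, 2, 4, -9 → best response C4.
Player 2 against a3: payoffs -1, -3, -9, 0, 9 → best response C5.
Player 2 against a4: payoffs -2, 4, 0, -4, -8 → best response C2.
Mutual best responses: (a4, C2).

The unique pure-strategy Nash equilibrium is (a4, C2).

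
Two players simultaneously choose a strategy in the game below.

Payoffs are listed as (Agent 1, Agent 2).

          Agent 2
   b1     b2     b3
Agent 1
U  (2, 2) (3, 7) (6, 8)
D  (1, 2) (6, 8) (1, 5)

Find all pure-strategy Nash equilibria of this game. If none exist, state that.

Agent 1 against b1: payoffs 2, 1 → best response U.
Agent 1 against b2: payoffs 3, 6 → best response D.
Agent 1 against b3: payoffs 6, 1 → best response U.
Agent 2 against U: payoffs 2, 7, 8 → best response b3.
Agent 2 against D: payoffs 2, 8, 5 → best response b2.
Mutual best responses: (U, b3); (D, b2).

(U, b3) and (D, b2)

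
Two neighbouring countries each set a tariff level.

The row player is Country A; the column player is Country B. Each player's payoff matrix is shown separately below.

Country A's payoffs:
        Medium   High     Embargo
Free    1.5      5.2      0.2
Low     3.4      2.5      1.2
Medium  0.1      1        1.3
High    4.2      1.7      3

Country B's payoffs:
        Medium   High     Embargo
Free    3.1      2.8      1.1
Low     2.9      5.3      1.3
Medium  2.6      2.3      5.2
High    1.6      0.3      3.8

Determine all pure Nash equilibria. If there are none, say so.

The unique pure-strategy Nash equilibrium is (High, Embargo).

Country A against Medium: payoffs 1.5, 3.4, 0.1, 4.2 → best response High.
Country A against High: payoffs 5.2, 2.5, 1, 1.7 → best response Free.
Country A against Embargo: payoffs 0.2, 1.2, 1.3, 3 → best response High.
Country B against Free: payoffs 3.1, 2.8, 1.1 → best response Medium.
Country B against Low: payoffs 2.9, 5.3, 1.3 → best response High.
Country B against Medium: payoffs 2.6, 2.3, 5.2 → best response Embargo.
Country B against High: payoffs 1.6, 0.3, 3.8 → best response Embargo.
Mutual best responses: (High, Embargo).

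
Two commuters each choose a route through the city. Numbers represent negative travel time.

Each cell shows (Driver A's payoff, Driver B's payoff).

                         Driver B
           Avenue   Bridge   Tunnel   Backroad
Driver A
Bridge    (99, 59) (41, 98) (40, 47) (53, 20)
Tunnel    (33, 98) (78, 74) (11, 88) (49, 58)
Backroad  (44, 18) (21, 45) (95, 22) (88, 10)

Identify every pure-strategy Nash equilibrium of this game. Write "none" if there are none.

(Bridge, Avenue): Driver B can switch to Bridge (59 → 98). Not NE.
(Bridge, Bridge): Driver A can switch to Tunnel (41 → 78). Not NE.
(Bridge, Tunnel): Driver A can switch to Backroad (40 → 95). Not NE.
(Bridge, Backroad): Driver A can switch to Backroad (53 → 88). Not NE.
(Tunnel, Avenue): Driver A can switch to Bridge (33 → 99). Not NE.
(Tunnel, Bridge): Driver B can switch to Avenue (74 → 98). Not NE.
(Tunnel, Tunnel): Driver A can switch to Bridge (11 → 40). Not NE.
(Tunnel, Backroad): Driver A can switch to Bridge (49 → 53). Not NE.
(The remaining 4 profiles each have a profitable deviation by the same check.)

This game has no pure Nash equilibrium.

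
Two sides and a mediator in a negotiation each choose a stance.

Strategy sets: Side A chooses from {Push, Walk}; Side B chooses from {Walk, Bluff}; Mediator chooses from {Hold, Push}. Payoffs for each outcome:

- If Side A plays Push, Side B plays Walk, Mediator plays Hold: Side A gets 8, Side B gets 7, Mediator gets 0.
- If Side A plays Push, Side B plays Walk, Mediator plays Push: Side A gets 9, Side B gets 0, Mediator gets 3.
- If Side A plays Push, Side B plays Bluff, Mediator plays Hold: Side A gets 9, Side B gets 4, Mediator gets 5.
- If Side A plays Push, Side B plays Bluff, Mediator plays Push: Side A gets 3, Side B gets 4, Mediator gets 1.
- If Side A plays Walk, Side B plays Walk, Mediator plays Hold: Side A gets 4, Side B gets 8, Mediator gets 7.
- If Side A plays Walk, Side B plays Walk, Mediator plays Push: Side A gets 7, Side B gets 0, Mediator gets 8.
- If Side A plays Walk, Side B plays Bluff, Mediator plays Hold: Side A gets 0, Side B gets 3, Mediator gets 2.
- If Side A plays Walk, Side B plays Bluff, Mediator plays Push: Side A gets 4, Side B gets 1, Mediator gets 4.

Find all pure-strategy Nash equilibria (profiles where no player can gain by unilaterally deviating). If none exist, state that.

(Push, Walk, Hold): Mediator can switch to Push (0 → 3). Not NE.
(Push, Walk, Push): Side B can switch to Bluff (0 → 4). Not NE.
(Push, Bluff, Hold): Side B can switch to Walk (4 → 7). Not NE.
(Push, Bluff, Push): Side A can switch to Walk (3 → 4). Not NE.
(Walk, Walk, Hold): Side A can switch to Push (4 → 8). Not NE.
(Walk, Walk, Push): Side A can switch to Push (7 → 9). Not NE.
(Walk, Bluff, Hold): Side A can switch to Push (0 → 9). Not NE.
(Walk, Bluff, Push): Side A gets 4, best alternative 3; Side B gets 1, best alternative 0; Mediator gets 4, best alternative 2. No profitable deviation — NE.

The unique pure-strategy Nash equilibrium is (Walk, Bluff, Push).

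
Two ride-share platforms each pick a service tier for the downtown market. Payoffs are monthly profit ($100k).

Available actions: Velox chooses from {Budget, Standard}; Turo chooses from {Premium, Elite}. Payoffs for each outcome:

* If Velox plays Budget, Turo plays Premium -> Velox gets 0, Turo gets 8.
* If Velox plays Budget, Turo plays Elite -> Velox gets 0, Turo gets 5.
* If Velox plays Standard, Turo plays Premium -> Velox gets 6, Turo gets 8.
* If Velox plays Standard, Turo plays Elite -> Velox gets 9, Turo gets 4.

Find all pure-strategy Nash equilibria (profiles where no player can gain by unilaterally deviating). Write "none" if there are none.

Velox against Premium: payoffs 0, 6 → best response Standard.
Velox against Elite: payoffs 0, 9 → best response Standard.
Turo against Budget: payoffs 8, 5 → best response Premium.
Turo against Standard: payoffs 8, 4 → best response Premium.
Mutual best responses: (Standard, Premium).

The unique pure-strategy Nash equilibrium is (Standard, Premium).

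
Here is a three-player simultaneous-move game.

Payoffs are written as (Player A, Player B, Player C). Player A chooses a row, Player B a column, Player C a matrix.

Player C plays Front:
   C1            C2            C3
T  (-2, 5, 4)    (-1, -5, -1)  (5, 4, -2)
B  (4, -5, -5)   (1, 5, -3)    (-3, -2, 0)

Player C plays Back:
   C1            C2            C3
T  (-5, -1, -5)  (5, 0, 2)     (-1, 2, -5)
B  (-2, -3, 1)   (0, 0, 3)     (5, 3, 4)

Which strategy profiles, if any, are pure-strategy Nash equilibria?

For each strategy profile, look for a profitable unilateral deviation.
(T, C1, Front): Player A can switch to B (-2 → 4). Not NE.
(T, C1, Back): Player A can switch to B (-5 → -2). Not NE.
(T, C2, Front): Player A can switch to B (-1 → 1). Not NE.
(T, C2, Back): Player B can switch to C3 (0 → 2). Not NE.
(T, C3, Front): Player B can switch to C1 (4 → 5). Not NE.
(T, C3, Back): Player A can switch to B (-1 → 5). Not NE.
(B, C1, Front): Player B can switch to C2 (-5 → 5). Not NE.
(B, C1, Back): Player B can switch to C2 (-3 → 0). Not NE.
(B, C2, Front): Player C can switch to Back (-3 → 3). Not NE.
(B, C2, Back): Player A can switch to T (0 → 5). Not NE.
(B, C3, Back): Player A gets 5, best alternative -1; Player B gets 3, best alternative 0; Player C gets 4, best alternative 0. No profitable deviation — NE.
(The remaining 1 profile has a profitable deviation by the same check.)

Pure NE: (B, C3, Back)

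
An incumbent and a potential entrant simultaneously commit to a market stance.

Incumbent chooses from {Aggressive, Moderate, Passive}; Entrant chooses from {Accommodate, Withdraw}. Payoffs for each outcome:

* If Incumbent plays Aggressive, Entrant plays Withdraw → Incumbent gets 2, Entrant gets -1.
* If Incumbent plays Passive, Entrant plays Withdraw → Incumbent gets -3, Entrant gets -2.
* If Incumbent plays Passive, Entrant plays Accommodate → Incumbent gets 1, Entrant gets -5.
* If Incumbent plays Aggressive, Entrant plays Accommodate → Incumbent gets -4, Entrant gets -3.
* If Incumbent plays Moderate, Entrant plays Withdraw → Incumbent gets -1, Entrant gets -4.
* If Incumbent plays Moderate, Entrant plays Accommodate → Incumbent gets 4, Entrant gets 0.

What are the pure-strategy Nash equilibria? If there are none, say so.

(Aggressive, Accommodate): Incumbent can switch to Moderate (-4 → 4). Not NE.
(Aggressive, Withdraw): Incumbent gets 2, best alternative -1; Entrant gets -1, best alternative -3. No profitable deviation — NE.
(Moderate, Accommodate): Incumbent gets 4, best alternative 1; Entrant gets 0, best alternative -4. No profitable deviation — NE.
(Moderate, Withdraw): Incumbent can switch to Aggressive (-1 → 2). Not NE.
(Passive, Accommodate): Incumbent can switch to Moderate (1 → 4). Not NE.
(Passive, Withdraw): Incumbent can switch to Aggressive (-3 → 2). Not NE.

The pure Nash equilibria are (Aggressive, Withdraw); (Moderate, Accommodate).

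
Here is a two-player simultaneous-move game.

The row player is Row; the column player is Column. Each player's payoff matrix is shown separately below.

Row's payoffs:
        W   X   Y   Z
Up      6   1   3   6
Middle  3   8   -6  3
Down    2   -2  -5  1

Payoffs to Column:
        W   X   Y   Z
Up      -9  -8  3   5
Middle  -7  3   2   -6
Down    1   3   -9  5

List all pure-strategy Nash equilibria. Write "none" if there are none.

Row against W: payoffs 6, 3, 2 → best response Up.
Row against X: payoffs 1, 8, -2 → best response Middle.
Row against Y: payoffs 3, -6, -5 → best response Up.
Row against Z: payoffs 6, 3, 1 → best response Up.
Column against Up: payoffs -9, -8, 3, 5 → best response Z.
Column against Middle: payoffs -7, 3, 2, -6 → best response X.
Column against Down: payoffs 1, 3, -9, 5 → best response Z.
Mutual best responses: (Up, Z); (Middle, X).

(Up, Z); (Middle, X)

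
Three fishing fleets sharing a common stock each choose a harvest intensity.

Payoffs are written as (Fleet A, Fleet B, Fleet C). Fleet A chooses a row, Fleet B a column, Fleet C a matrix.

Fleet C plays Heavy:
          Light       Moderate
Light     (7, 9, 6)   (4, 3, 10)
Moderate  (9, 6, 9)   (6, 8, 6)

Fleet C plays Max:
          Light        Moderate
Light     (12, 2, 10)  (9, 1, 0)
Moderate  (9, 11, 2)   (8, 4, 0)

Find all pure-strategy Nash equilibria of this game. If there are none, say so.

For each player, find the best response to each opponent profile; mutual best responses are the pure NE.
Fleet A against (Light, Heavy): payoffs 7, 9 → best response Moderate.
Fleet A against (Light, Max): payoffs 12, 9 → best response Light.
Fleet A against (Moderate, Heavy): payoffs 4, 6 → best response Moderate.
Fleet A against (Moderate, Max): payoffs 9, 8 → best response Light.
Fleet B against (Light, Heavy): payoffs 9, 3 → best response Light.
Fleet B against (Light, Max): payoffs 2, 1 → best response Light.
Fleet B against (Moderate, Heavy): payoffs 6, 8 → best response Moderate.
Fleet B against (Moderate, Max): payoffs 11, 4 → best response Light.
Fleet C against (Light, Light): payoffs 6, 10 → best response Max.
Fleet C against (Light, Moderate): payoffs 10, 0 → best response Heavy.
Fleet C against (Moderate, Light): payoffs 9, 2 → best response Heavy.
Fleet C against (Moderate, Moderate): payoffs 6, 0 → best response Heavy.
Mutual best responses: (Light, Light, Max); (Moderate, Moderate, Heavy).

Pure-strategy Nash equilibria: (Light, Light, Max) and (Moderate, Moderate, Heavy)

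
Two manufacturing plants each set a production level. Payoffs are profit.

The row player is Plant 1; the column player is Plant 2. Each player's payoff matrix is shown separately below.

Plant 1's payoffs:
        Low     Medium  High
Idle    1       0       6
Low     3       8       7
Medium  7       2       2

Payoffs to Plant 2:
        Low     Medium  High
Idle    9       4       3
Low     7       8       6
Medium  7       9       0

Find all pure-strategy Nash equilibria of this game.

For each strategy profile, look for a profitable unilateral deviation.
(Idle, Low): Plant 1 can switch to Low (1 → 3). Not NE.
(Idle, Medium): Plant 1 can switch to Low (0 → 8). Not NE.
(Idle, High): Plant 1 can switch to Low (6 → 7). Not NE.
(Low, Low): Plant 1 can switch to Medium (3 → 7). Not NE.
(Low, Medium): Plant 1 gets 8, best alternative 2; Plant 2 gets 8, best alternative 7. No profitable deviation — NE.
(Low, High): Plant 2 can switch to Low (6 → 7). Not NE.
(Medium, Low): Plant 2 can switch to Medium (7 → 9). Not NE.
(Medium, Medium): Plant 1 can switch to Low (2 → 8). Not NE.
(Medium, High): Plant 1 can switch to Idle (2 → 6). Not NE.

The unique pure-strategy Nash equilibrium is (Low, Medium).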